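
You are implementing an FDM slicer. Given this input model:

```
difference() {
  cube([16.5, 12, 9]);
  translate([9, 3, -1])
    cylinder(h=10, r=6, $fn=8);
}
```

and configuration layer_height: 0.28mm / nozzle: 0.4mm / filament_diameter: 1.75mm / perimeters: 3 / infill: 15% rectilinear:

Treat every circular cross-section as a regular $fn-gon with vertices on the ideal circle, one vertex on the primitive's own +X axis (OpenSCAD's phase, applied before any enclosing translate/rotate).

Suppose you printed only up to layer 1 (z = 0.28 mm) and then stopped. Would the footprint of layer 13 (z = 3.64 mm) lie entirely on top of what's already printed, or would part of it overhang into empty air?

Compare the two slices. At z = 0.28: the cube (footprint 16.5×12) is included at this height (area 198.00 mm²); the r=6 cylinder at (9, 3) gives a regular 8-gon of circumradius 6 (constant along its height) (area = (8/2)·6.000²·sin(360°/8) = 101.82 mm²); Taking the first minus the rest: starting from the 16.5×12 cube (198.00 mm²), the r=6 cylinder at (9, 3) partially overlaps it — only the 83.18 mm² overlap (of its 101.82 mm²) is removed, clipping the outline — area = 114.82 mm². At z = 3.64: the cube (footprint 16.5×12) is included at this height (area 198.00 mm²); the r=6 cylinder at (9, 3) gives a regular 8-gon of circumradius 6 (constant along its height) (area = (8/2)·6.000²·sin(360°/8) = 101.82 mm²); After the difference (first − rest): starting from the 16.5×12 cube (198.00 mm²), the r=6 cylinder at (9, 3) partially overlaps it — only the 83.18 mm² overlap (of its 101.82 mm²) is removed, clipping the outline — area = 114.82 mm². Checking containment: the cross-section at z = 3.64 is a subset of the cross-section at z = 0.28.

entirely on top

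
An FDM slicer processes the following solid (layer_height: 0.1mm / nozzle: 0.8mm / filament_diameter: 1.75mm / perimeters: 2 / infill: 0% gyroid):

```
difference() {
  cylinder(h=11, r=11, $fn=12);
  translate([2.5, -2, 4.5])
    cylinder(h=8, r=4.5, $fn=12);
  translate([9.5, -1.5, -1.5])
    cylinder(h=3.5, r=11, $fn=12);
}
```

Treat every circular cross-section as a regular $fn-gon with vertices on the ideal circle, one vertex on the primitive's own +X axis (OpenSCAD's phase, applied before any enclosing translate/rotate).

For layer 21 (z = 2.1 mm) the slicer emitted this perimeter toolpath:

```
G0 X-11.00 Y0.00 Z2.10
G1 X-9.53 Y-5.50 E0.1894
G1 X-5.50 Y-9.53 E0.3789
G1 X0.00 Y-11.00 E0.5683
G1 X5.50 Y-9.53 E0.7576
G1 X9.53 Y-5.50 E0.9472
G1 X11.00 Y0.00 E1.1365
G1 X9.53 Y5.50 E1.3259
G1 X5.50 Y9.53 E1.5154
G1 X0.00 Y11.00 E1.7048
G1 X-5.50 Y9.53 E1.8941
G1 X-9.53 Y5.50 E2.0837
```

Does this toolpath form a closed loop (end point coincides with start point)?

no

Start point (G0): (-11.00, 0.00). End point (last G1): the path does not return to the start — open.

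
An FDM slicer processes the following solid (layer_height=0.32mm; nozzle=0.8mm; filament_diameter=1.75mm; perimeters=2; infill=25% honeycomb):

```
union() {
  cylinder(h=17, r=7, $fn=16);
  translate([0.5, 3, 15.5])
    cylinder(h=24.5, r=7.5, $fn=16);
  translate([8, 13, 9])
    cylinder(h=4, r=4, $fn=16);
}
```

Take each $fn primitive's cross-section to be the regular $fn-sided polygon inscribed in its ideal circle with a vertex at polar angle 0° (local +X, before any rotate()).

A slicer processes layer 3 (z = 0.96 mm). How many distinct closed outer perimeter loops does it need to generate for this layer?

1

At z = 0.96 mm: the r=7 cylinder gives a regular 16-gon of circumradius 7 (constant along its height); the cylinder at (0.5, 3) does not reach this height (z outside [15.5, 40]); the cylinder at (8, 13) is absent (z outside [9, 13]); Merging all regions: only the r=7 cylinder is present, so the union is just that shape — 1 connected region. The result has 1 disconnected region.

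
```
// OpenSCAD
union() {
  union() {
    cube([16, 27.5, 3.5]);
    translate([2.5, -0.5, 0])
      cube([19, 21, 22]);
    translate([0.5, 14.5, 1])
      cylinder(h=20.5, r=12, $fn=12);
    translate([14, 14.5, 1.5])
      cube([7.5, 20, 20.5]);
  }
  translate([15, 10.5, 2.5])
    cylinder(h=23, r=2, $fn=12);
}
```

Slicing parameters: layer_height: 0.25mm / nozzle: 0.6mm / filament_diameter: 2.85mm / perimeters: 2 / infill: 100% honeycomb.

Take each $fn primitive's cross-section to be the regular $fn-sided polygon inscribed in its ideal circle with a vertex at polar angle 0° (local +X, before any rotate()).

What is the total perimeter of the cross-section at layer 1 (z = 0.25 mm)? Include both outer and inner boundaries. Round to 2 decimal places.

99.00 mm

At z = 0.25 mm: the 16×27.5 cube contributes its full rectangle (perimeter 87.00 mm); the cube at (2.5, -0.5) is present — its section is the full 19×21 rectangle (perimeter 80.00 mm); the cylinder at (0.5, 14.5) is not intersected at this z (z outside [1, 21.5]); the cube at (14, 14.5) is absent (z outside [1.5, 22]); Combining (union): the regions partially overlap (shared area 276.75 mm²), so the edge portions inside another operand are dropped and the merged outline is re-measured after clipping — boundary = 99.00 mm; the cylinder at (15, 10.5) is not intersected at this z (z outside [2.5, 25.5]); Combining (union): only that combined region is present, so the union is just that shape — boundary = 99.00 mm. Overall, the cross-section is a single solid region. Total boundary length (outer) = 99.00 mm.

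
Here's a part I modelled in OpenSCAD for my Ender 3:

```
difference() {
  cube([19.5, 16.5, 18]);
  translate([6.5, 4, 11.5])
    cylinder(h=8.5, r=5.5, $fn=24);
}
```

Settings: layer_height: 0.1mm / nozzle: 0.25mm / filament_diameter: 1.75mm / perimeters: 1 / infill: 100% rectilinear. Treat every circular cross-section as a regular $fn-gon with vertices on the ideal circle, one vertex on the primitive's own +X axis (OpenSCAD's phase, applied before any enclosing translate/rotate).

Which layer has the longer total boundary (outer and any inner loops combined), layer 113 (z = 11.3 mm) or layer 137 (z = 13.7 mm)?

layer 137 (z = 13.7 mm)

Layer 113 (z = 11.3): the 19.5×16.5 cube contributes its full rectangle (perimeter 72.00 mm); the cylinder at (6.5, 4) is absent (z outside [11.5, 20]); After the difference (first − rest): none of the subtracted shapes is present at this height, so the 19.5×16.5 cube is unchanged — boundary = 72.00 mm. So its perimeter = 72.00 mm. Layer 137 (z = 13.7): the cube is present — its section is the full 19.5×16.5 rectangle (perimeter 72.00 mm); the r=5.5 cylinder at (6.5, 4) contributes a regular 24-gon of circumradius 5.5 (perimeter = 2·24·5.500·sin(180°/24) = 34.46 mm); After the difference (first − rest): starting from the 19.5×16.5 cube, the r=5.5 cylinder at (6.5, 4) partially overlaps it — only the 86.44 mm² overlap (of its 93.95 mm²) is removed, clipping the outline — boundary = 90.72 mm. So its perimeter = 90.72 mm. Layer 137 is larger (90.72 vs 72.00 mm).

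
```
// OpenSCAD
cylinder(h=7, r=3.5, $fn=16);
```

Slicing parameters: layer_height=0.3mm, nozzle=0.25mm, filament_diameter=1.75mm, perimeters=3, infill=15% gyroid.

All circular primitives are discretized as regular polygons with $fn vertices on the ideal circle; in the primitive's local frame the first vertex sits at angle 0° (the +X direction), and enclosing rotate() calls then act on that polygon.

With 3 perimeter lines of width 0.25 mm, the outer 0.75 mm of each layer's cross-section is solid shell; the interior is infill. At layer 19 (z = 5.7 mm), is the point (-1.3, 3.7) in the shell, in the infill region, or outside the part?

At z = 5.7 mm: the r=3.5 cylinder contributes a regular 16-gon of circumradius 3.5. Overall, the cross-section is a single solid region. The nearest boundary edge runs (0.00, 3.50)→(-1.34, 3.23); distance from the point to it = 0.45 mm. The point is not inside any of the regions above, so it lies outside the cross-section (0.45 mm from the nearest boundary).

outside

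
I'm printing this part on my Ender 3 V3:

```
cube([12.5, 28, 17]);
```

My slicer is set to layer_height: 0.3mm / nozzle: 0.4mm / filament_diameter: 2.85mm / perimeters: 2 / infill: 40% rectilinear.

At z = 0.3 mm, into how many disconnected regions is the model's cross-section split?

1

At z = 0.3 mm: the cube (footprint 12.5×28) is included at this height. The result has 1 disconnected region.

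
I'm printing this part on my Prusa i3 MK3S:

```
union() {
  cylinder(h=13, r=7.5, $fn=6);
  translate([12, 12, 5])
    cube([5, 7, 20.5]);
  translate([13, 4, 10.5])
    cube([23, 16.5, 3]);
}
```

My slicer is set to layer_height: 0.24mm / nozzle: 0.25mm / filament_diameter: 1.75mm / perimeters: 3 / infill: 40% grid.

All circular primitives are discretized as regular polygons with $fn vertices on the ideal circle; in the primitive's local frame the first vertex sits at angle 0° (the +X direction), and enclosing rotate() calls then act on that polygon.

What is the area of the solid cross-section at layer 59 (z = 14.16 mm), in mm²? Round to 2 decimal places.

At z = 14.16 mm: the cylinder is absent (z outside [0, 13]); the cube at (12, 12) (footprint 5×7) is included at this height (area 35.00 mm²); the cube at (13, 4) is not intersected at this z (z outside [10.5, 13.5]); Merging all regions: only the 5×7 cube at (12, 12) is present, so the union is just that shape — area = 35.00 mm². Overall, the cross-section is a single solid region. Net area = 35.00 mm².

35.00 mm²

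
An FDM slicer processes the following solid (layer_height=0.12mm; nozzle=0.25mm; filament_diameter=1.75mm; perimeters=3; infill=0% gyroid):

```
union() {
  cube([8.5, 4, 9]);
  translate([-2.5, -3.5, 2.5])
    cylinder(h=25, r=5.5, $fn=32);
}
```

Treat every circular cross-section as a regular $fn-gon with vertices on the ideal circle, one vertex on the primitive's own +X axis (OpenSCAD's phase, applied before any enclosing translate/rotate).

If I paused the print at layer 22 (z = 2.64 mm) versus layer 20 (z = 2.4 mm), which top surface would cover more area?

layer 22 (z = 2.64 mm)

Layer 22 (z = 2.64): the cube is present — its section is the full 8.5×4 rectangle (area 34.00 mm²); the r=5.5 cylinder at (-2.5, -3.5) gives a regular 32-gon of circumradius 5.5 (constant along its height) (area = (32/2)·5.500²·sin(360°/32) = 94.42 mm²); Combining (union): the regions partially overlap — summed areas 128.42 mm² minus the doubly-counted overlap 1.35 mm² gives 127.07 mm² — area = 127.07 mm². So its area = 127.07 mm². Layer 20 (z = 2.4): the 8.5×4 cube contributes its full rectangle (area 34.00 mm²); the cylinder at (-2.5, -3.5) is absent (z outside [2.5, 27.5]); Merging all regions: only the 8.5×4 cube is present, so the union is just that shape — area = 34.00 mm². So its area = 34.00 mm². Layer 22 is larger (127.07 vs 34.00 mm²).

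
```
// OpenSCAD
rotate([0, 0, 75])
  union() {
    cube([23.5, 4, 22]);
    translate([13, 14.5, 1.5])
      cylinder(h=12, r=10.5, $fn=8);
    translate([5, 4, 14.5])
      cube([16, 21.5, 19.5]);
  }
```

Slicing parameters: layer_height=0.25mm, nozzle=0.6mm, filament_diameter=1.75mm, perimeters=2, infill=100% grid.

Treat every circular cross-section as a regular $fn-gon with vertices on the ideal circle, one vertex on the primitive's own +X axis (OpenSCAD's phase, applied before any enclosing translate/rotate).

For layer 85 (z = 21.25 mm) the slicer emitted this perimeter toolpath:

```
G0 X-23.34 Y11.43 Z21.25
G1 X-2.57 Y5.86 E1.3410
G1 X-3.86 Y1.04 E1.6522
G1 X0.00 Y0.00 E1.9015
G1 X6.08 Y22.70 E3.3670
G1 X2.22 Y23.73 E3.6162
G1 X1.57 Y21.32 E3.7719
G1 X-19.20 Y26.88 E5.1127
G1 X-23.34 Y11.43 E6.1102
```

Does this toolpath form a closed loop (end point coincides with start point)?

Start point (G0): (-23.34, 11.43). End point (last G1): the path returns to the start — closed.

yes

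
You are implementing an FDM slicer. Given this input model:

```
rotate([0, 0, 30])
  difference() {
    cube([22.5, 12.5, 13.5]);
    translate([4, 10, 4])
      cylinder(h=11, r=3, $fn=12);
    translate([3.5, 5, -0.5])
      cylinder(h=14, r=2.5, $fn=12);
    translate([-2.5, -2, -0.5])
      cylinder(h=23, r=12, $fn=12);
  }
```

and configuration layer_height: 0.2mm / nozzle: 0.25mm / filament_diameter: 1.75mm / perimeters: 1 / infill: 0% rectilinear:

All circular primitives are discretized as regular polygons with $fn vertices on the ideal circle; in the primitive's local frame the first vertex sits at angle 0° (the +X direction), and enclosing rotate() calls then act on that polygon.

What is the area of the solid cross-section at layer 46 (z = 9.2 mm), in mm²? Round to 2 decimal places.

197.84 mm²

At z = 9.2 mm: the cube is present — its section is the full 22.5×12.5 rectangle (area 281.25 mm²); the r=3 cylinder at (4, 10) contributes a regular 12-gon of circumradius 3 (area = (12/2)·3.000²·sin(360°/12) = 27.00 mm²); the r=2.5 cylinder at (3.5, 5) contributes a regular 12-gon of circumradius 2.5 (area = (12/2)·2.500²·sin(360°/12) = 18.75 mm²); the r=12 cylinder at (-2.5, -2) contributes a regular 12-gon of circumradius 12 (area = (12/2)·12.000²·sin(360°/12) = 432.00 mm²); After the difference (first − rest): starting from the 22.5×12.5 cube (281.25 mm²), the r=3 cylinder at (4, 10) partially overlaps it — only the 26.09 mm² overlap (of its 27.00 mm²) is removed, clipping the outline; the r=2.5 cylinder at (3.5, 5) partially overlaps it — only the 18.32 mm² overlap (of its 18.75 mm²) is removed, clipping the outline; the r=12 cylinder at (-2.5, -2) partially overlaps it — only the 39.00 mm² overlap (of its 432.00 mm²) is removed, clipping the outline — area = 197.84 mm²; (rotated 30° about Z; rotation is an isometry so areas/perimeters/island counts are preserved). Overall, the cross-section has 2 separate islands. Net area = 197.84 mm².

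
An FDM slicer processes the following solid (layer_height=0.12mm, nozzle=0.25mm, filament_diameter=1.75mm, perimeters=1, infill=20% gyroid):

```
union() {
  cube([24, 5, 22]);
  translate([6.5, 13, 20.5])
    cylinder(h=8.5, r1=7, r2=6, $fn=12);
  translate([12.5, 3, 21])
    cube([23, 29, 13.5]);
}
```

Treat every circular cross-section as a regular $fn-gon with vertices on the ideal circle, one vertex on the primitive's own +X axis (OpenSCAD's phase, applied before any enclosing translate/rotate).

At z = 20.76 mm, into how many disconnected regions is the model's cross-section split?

At z = 20.76 mm: the cube (footprint 24×5) is included at this height; the cone at (6.5, 13) (r1=7→r2=6) has section circumradius 6.969 here — a regular 12-gon; the cube at (12.5, 3) is absent (z outside [21, 34.5]); Taking the union: the 2 present regions are separate (no shared area or edge), so areas and boundary lengths simply add and each stays a separate island — 2 connected regions. The result has 2 disconnected regions.

2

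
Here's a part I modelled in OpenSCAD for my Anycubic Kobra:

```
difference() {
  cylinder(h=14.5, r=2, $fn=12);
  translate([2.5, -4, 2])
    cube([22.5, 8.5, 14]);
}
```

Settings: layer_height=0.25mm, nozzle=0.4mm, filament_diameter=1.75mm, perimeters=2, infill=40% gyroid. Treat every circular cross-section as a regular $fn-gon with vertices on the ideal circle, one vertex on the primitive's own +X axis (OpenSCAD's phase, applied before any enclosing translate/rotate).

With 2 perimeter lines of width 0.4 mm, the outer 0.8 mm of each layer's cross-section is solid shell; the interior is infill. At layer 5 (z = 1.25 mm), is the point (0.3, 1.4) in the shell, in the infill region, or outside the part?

shell

At z = 1.25 mm: the r=2 cylinder contributes a regular 12-gon of circumradius 2; the cube at (2.5, -4) is not intersected at this z (z outside [2, 16]); Taking the first minus the rest: none of the subtracted shapes is present at this height, so the r=2 cylinder is unchanged — 1 connected region. Overall, the cross-section is a single solid region. The nearest boundary edge runs (1.00, 1.73)→(0.00, 2.00); distance from the point to it = 0.50 mm. The point is inside the cross-section, 0.50 mm from the nearest boundary — within the 0.8 mm shell band (2 × 0.4).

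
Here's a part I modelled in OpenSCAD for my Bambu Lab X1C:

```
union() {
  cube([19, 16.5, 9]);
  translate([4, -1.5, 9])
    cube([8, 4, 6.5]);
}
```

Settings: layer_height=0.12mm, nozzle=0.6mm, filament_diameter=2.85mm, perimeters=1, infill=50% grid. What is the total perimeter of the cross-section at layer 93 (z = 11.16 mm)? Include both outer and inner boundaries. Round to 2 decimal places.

At z = 11.16 mm: the cube is absent (z outside [0, 9]); the cube at (4, -1.5) (footprint 8×4) is included at this height (perimeter 24.00 mm); Combining (union): only the 8×4 cube at (4, -1.5) is present, so the union is just that shape — boundary = 24.00 mm. Overall, the cross-section is a single solid region. Total boundary length (outer) = 24.00 mm.

24.00 mm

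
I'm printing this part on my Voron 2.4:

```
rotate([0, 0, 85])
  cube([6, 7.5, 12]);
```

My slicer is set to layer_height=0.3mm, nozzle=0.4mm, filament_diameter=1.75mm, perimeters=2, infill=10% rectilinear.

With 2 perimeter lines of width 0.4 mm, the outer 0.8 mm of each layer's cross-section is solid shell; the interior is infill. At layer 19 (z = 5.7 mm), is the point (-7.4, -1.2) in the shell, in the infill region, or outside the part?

At z = 5.7 mm: the cube (footprint 6×7.5) is included at this height; (rotated 85° about Z; rotation is an isometry so areas/perimeters/island counts are preserved). Overall, the cross-section is a single solid region. Undo the 85° rotation: the query point maps to (-1.840, 7.267) in the un-rotated model frame. The nearest boundary edge runs (0.00, 7.50)→(0.00, 0.00); distance from the point to it = 1.84 mm. The point is not inside any of the regions above, so it lies outside the cross-section (1.84 mm from the nearest boundary).

outside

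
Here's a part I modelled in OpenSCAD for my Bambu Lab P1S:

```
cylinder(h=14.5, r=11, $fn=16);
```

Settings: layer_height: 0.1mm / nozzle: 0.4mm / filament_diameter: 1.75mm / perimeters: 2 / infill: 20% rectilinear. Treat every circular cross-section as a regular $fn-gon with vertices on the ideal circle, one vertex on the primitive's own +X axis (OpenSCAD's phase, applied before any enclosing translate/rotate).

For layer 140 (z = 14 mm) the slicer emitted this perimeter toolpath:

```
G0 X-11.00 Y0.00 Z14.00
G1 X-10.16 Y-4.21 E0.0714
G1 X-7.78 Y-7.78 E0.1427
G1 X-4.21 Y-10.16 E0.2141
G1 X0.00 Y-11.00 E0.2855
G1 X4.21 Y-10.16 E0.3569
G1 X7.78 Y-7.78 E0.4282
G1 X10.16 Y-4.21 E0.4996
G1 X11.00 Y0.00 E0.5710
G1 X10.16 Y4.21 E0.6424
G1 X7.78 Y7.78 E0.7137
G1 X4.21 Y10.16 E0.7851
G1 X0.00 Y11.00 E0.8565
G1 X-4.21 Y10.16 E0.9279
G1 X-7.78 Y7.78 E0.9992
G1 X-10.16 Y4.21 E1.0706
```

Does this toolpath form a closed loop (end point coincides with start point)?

no

Start point (G0): (-11.00, 0.00). End point (last G1): the path does not return to the start — open.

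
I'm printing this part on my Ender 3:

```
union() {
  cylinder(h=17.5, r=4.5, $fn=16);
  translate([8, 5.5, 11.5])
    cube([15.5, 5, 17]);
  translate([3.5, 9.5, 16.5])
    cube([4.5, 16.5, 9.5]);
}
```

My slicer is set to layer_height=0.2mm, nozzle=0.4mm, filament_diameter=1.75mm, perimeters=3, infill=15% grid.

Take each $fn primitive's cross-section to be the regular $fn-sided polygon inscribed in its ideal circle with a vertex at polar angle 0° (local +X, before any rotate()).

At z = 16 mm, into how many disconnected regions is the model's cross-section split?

At z = 16 mm: the cylinder: section is a regular 16-gon, circumradius r=4.5; the cube at (8, 5.5) is present — its section is the full 15.5×5 rectangle; the cube at (3.5, 9.5) is absent (z outside [16.5, 26]); Taking the union: the 2 present regions are separate (no shared area or edge), so areas and boundary lengths simply add and each stays a separate island — 2 connected regions. The result has 2 disconnected regions.

2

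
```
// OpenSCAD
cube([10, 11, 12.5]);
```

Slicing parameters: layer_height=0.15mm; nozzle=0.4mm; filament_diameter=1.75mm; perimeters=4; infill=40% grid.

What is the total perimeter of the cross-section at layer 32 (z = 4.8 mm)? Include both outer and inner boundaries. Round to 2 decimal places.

At z = 4.8 mm: the cube is present — its section is the full 10×11 rectangle (perimeter 42.00 mm). Overall, the cross-section is a single solid region. Total boundary length (outer) = 42.00 mm.

42.00 mm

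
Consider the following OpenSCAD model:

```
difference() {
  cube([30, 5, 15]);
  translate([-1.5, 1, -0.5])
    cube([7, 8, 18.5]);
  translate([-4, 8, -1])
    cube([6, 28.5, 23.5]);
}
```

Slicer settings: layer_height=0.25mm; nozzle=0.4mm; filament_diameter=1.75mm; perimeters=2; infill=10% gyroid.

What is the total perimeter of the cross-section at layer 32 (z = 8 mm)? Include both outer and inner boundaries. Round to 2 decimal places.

70.00 mm

At z = 8 mm: the 30×5 cube contributes its full rectangle (perimeter 70.00 mm); the cube at (-1.5, 1) is present — its section is the full 7×8 rectangle (perimeter 30.00 mm); the 6×28.5 cube at (-4, 8) contributes its full rectangle (perimeter 69.00 mm); After the difference (first − rest): starting from the 30×5 cube, the 7×8 cube at (-1.5, 1) partially overlaps it — only the 22.00 mm² overlap (of its 56.00 mm²) is removed, clipping the outline; the 6×28.5 cube at (-4, 8) misses the remaining region (no effect) — boundary = 70.00 mm. Overall, the cross-section is a single solid region. Total boundary length (outer) = 70.00 mm.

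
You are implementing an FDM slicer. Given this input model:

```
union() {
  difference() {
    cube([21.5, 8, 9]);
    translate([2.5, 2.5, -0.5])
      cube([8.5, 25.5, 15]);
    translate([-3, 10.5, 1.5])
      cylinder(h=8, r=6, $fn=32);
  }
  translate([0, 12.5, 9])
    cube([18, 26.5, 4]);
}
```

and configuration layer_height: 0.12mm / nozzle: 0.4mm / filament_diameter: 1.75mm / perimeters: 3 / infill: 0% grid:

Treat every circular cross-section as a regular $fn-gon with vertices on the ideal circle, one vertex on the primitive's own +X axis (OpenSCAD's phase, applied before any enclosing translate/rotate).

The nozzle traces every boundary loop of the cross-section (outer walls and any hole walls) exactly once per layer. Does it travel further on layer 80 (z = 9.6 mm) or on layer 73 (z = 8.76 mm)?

layer 80 (z = 9.6 mm)

Layer 80 (z = 9.6): the cube is not intersected at this z (z outside [0, 9]); the 8.5×25.5 cube at (2.5, 2.5) contributes its full rectangle (perimeter 68.00 mm); the cylinder at (-3, 10.5) does not reach this height (z outside [1.5, 9.5]); Taking the first minus the rest: the first operand is absent here, so nothing remains; the 18×26.5 cube at (0, 12.5) contributes its full rectangle (perimeter 89.00 mm); Combining (union): only the 18×26.5 cube at (0, 12.5) is present, so the union is just that shape — boundary = 89.00 mm. So its perimeter = 89.00 mm. Layer 73 (z = 8.76): the cube is present — its section is the full 21.5×8 rectangle (perimeter 59.00 mm); the cube at (2.5, 2.5) is present — its section is the full 8.5×25.5 rectangle (perimeter 68.00 mm); the cylinder at (-3, 10.5): section is a regular 32-gon, circumradius r=6 (perimeter = 2·32·6.000·sin(180°/32) = 37.64 mm); Subtracting the remaining from the first: starting from the 21.5×8 cube, the 8.5×25.5 cube at (2.5, 2.5) partially overlaps it — only the 46.75 mm² overlap (of its 216.75 mm²) is removed, clipping the outline; the r=6 cylinder at (-3, 10.5) partially overlaps it — only the 3.93 mm² overlap (of its 112.37 mm²) is removed, clipping the outline — boundary = 68.57 mm; the cube at (0, 12.5) does not reach this height (z outside [9, 13]); Taking the union: only the result so far is present, so the union is just that shape — boundary = 68.57 mm. So its perimeter = 68.57 mm. Layer 80 is larger (89.00 vs 68.57 mm).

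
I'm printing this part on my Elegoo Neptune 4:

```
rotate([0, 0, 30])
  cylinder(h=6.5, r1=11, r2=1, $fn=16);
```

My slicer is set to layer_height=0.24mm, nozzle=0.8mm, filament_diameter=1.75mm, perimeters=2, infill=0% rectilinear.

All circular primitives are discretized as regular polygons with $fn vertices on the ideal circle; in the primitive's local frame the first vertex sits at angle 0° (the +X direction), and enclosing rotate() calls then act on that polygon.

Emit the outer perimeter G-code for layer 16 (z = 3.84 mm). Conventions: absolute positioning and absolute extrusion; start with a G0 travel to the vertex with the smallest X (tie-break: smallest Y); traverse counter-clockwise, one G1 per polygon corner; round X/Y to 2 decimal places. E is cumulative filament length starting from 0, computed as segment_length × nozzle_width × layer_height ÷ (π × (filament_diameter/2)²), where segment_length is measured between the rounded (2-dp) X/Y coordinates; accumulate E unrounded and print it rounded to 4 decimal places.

G0 X-5.05 Y-0.66 Z3.84
G1 X-4.41 Y-2.55 E0.1593
G1 X-3.10 Y-4.04 E0.3177
G1 X-1.32 Y-4.92 E0.4762
G1 X0.66 Y-5.05 E0.6345
G1 X2.55 Y-4.41 E0.7938
G1 X4.04 Y-3.10 E0.9522
G1 X4.92 Y-1.32 E1.1107
G1 X5.05 Y0.66 E1.2691
G1 X4.41 Y2.55 E1.4284
G1 X3.10 Y4.04 E1.5868
G1 X1.32 Y4.92 E1.7453
G1 X-0.66 Y5.05 E1.9036
G1 X-2.55 Y4.41 E2.0629
G1 X-4.04 Y3.10 E2.2213
G1 X-4.92 Y1.32 E2.3798
G1 X-5.05 Y-0.66 E2.5382

At z = 3.84 mm: the cone: at t=0.591 of its height the radius interpolates to r₁+(r₂−r₁)t = 5.092, giving a regular 16-gon of that circumradius; (rotated 30° about Z; rotation is an isometry so areas/perimeters/island counts are preserved). The outline is a single polygon with 16 vertices. Extrusion per mm of travel: 0.8 × 0.24 / (π × 0.875²) = 0.079824. Accumulating E over each segment gives final E = 2.5382.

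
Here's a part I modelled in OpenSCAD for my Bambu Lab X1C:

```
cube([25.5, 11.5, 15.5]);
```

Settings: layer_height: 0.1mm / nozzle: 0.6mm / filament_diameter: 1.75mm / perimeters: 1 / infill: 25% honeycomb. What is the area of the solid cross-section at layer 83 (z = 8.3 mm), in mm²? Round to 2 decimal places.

At z = 8.3 mm: the 25.5×11.5 cube contributes its full rectangle (area 293.25 mm²). Overall, the cross-section is a single solid region. Net area = 293.25 mm².

293.25 mm²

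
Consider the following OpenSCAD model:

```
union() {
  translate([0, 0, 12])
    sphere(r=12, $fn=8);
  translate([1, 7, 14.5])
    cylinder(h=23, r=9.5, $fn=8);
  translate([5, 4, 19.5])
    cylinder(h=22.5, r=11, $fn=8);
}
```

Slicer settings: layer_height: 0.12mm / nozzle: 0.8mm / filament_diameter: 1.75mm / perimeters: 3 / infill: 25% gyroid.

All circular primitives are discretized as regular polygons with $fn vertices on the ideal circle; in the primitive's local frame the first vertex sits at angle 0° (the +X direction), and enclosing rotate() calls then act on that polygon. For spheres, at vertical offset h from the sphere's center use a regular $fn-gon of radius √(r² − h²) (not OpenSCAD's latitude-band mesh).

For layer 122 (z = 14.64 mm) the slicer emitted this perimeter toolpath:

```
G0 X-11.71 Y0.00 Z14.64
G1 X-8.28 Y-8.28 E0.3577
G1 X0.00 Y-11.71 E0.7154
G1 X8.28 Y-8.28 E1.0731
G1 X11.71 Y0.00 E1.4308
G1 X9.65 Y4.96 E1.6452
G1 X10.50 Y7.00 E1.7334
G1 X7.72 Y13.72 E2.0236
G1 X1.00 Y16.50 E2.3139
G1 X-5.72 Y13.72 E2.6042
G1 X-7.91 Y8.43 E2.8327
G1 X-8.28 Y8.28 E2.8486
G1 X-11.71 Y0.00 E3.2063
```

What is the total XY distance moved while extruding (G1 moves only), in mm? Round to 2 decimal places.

Sum the Euclidean lengths of each G1 segment: total = 80.33 mm.

80.33 mm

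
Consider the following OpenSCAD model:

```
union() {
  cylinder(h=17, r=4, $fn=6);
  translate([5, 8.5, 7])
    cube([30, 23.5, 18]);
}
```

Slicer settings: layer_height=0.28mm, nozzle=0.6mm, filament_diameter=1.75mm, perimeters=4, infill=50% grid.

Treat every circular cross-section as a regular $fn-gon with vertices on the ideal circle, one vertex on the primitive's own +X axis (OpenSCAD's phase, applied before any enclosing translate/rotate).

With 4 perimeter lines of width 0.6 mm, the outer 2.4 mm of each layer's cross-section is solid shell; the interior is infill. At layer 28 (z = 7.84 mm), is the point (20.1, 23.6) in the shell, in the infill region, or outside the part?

At z = 7.84 mm: the r=4 cylinder gives a regular 6-gon of circumradius 4 (constant along its height); the 30×23.5 cube at (5, 8.5) contributes its full rectangle; Taking the union: the 2 present regions are separate (no shared area or edge), so areas and boundary lengths simply add and each stays a separate island — 2 connected regions. Overall, the cross-section has 2 separate islands. The nearest boundary edge runs (5.00, 32.00)→(35.00, 32.00); distance from the point to it = 8.40 mm. (Shell/infill is judged within the island containing the point — the largest one.) The point is inside the cross-section and 8.40 mm from the nearest boundary — more than the 2.4 mm shell width (4 × 0.6), so it's in the infill interior.

infill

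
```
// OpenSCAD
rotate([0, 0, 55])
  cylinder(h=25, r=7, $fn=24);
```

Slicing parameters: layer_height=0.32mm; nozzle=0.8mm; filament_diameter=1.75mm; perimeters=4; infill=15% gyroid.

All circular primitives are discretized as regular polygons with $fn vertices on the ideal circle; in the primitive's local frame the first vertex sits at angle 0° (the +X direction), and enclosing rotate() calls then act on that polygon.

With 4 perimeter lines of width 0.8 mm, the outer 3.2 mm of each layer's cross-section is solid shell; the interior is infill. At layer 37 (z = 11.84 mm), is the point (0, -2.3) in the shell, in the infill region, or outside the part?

At z = 11.84 mm: the cylinder: section is a regular 24-gon, circumradius r=7; (whole slice rotated 55° about Z — lengths, areas and connectivity unchanged). Overall, the cross-section is a single solid region. Undo the 55° rotation: the query point maps to (-1.884, -1.319) in the un-rotated model frame. The nearest boundary edge runs (-6.06, -3.50)→(-4.95, -4.95); distance from the point to it = 4.64 mm. The point is inside the cross-section and 4.64 mm from the nearest boundary — more than the 3.2 mm shell width (4 × 0.8), so it's in the infill interior.

infill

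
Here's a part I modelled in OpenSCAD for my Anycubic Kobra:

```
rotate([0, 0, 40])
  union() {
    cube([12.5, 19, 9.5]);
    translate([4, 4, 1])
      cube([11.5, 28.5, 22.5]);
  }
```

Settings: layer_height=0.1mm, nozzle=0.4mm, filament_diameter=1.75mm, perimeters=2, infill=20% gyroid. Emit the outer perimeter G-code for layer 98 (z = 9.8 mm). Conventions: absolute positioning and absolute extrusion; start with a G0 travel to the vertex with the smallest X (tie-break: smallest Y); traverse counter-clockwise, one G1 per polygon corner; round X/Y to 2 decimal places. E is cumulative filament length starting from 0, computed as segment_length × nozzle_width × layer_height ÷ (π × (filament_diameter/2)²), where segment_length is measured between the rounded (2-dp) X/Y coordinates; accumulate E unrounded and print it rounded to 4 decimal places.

At z = 9.8 mm: the cube is not intersected at this z (z outside [0, 9.5]); the cube at (4, 4) is present — its section is the full 11.5×28.5 rectangle; Merging all regions: only the 11.5×28.5 cube at (4, 4) is present, so the union is just that shape — 1 connected region; (whole slice rotated 40° about Z — lengths, areas and connectivity unchanged). The outline is a single polygon with 4 vertices. Extrusion per mm of travel: 0.4 × 0.1 / (π × 0.875²) = 0.016630. Accumulating E over each segment gives final E = 1.3303.

G0 X-17.83 Y27.47 Z9.80
G1 X0.49 Y5.64 E0.4739
G1 X9.30 Y13.03 E0.6652
G1 X-9.02 Y34.86 E1.1391
G1 X-17.83 Y27.47 E1.3303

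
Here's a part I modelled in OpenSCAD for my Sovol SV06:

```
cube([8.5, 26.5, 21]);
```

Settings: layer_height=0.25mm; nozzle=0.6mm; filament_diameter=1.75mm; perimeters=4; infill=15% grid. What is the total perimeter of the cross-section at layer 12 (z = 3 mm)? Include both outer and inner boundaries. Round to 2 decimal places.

70.00 mm

At z = 3 mm: the cube (footprint 8.5×26.5) is included at this height (perimeter 70.00 mm). Overall, the cross-section is a single solid region. Total boundary length (outer) = 70.00 mm.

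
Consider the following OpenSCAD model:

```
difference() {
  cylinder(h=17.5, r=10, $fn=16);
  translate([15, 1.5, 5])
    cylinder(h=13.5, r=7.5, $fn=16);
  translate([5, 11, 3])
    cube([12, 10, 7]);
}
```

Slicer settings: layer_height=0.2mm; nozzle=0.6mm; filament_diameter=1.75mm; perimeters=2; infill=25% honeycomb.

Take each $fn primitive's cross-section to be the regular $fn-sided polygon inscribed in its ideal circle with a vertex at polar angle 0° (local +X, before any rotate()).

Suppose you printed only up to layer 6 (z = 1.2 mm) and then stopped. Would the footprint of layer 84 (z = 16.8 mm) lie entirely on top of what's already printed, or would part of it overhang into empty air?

entirely on top

Compare the two slices. At z = 1.2: the r=10 cylinder contributes a regular 16-gon of circumradius 10 (area = (16/2)·10.000²·sin(360°/16) = 306.15 mm²); the cylinder at (15, 1.5) is absent (z outside [5, 18.5]); the cube at (5, 11) is not intersected at this z (z outside [3, 10]); Taking the first minus the rest: none of the subtracted shapes is present at this height, so the r=10 cylinder is unchanged — area = 306.15 mm². At z = 16.8: the cylinder: section is a regular 16-gon, circumradius r=10 (area = (16/2)·10.000²·sin(360°/16) = 306.15 mm²); the r=7.5 cylinder at (15, 1.5) gives a regular 16-gon of circumradius 7.5 (constant along its height) (area = (16/2)·7.500²·sin(360°/16) = 172.21 mm²); the cube at (5, 11) is absent (z outside [3, 10]); After the difference (first − rest): starting from the r=10 cylinder (306.15 mm²), the r=7.5 cylinder at (15, 1.5) partially overlaps it — only the 12.38 mm² overlap (of its 172.21 mm²) is removed, clipping the outline — area = 293.77 mm². Checking containment: the cross-section at z = 16.8 is a subset of the cross-section at z = 1.2.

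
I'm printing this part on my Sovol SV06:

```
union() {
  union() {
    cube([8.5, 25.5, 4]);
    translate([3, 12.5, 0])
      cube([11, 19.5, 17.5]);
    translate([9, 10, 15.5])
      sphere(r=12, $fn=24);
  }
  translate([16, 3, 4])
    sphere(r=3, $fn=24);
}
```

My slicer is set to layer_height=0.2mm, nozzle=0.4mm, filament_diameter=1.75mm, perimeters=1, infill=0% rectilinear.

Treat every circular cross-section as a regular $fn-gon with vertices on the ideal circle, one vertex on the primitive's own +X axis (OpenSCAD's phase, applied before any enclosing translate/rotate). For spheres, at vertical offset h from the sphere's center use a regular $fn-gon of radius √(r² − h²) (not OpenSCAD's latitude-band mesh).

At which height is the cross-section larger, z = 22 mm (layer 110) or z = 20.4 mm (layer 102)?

layer 102 (z = 20.4 mm)

Layer 110 (z = 22): the cube is absent (z outside [0, 4]); the cube at (3, 12.5) is not intersected at this z (z outside [0, 17.5]); the sphere at (9, 10): section is a regular 24-gon, circumradius = √(r²−h²) = √(12²−6.5²) = 10.087 (area = (24/2)·10.087²·sin(360°/24) = 316.02 mm²); Combining (union): only the r=12 sphere at (9, 10) is present, so the union is just that shape — area = 316.02 mm²; the sphere at (16, 3) does not reach this height (|z−center|=18.000 > r=3); Merging all regions: only the result so far is present, so the union is just that shape — area = 316.02 mm². So its area = 316.02 mm². Layer 102 (z = 20.4): the cube is not intersected at this z (z outside [0, 4]); the cube at (3, 12.5) is absent (z outside [0, 17.5]); the r=12 sphere at (9, 10) contributes a regular 24-gon of circumradius √(12²−4.9²) = 10.954 (area = (24/2)·10.954²·sin(360°/24) = 372.67 mm²); Taking the union: only the r=12 sphere at (9, 10) is present, so the union is just that shape — area = 372.67 mm²; the sphere at (16, 3) is absent (|z−center|=16.400 > r=3); Taking the union: only that combined region is present, so the union is just that shape — area = 372.67 mm². So its area = 372.67 mm². Layer 102 is larger (372.67 vs 316.02 mm²).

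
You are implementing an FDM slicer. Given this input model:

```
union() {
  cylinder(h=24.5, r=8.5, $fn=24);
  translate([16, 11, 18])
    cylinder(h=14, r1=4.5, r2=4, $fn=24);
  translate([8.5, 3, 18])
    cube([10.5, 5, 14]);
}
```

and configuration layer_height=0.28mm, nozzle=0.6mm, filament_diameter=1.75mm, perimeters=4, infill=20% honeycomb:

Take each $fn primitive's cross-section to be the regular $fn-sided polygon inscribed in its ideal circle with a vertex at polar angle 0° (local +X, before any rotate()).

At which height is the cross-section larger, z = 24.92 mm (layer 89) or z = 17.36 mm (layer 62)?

Layer 89 (z = 24.92): the cylinder is not intersected at this z (z outside [0, 24.5]); the cone at (16, 11) (r1=4.5→r2=4) has section circumradius 4.253 here — a regular 24-gon (area = (24/2)·4.253²·sin(360°/24) = 56.17 mm²); the cube at (8.5, 3) (footprint 10.5×5) is included at this height (area 52.50 mm²); Taking the union: the regions partially overlap — summed areas 108.67 mm² minus the doubly-counted overlap 5.04 mm² gives 103.63 mm² — area = 103.63 mm². So its area = 103.63 mm². Layer 62 (z = 17.36): the cylinder: section is a regular 24-gon, circumradius r=8.5 (area = (24/2)·8.500²·sin(360°/24) = 224.40 mm²); the cone at (16, 11) is absent (z outside [18, 32]); the cube at (8.5, 3) is absent (z outside [18, 32]); Merging all regions: only the r=8.5 cylinder is present, so the union is just that shape — area = 224.40 mm². So its area = 224.40 mm². Layer 62 is larger (224.40 vs 103.63 mm²).

layer 62 (z = 17.36 mm)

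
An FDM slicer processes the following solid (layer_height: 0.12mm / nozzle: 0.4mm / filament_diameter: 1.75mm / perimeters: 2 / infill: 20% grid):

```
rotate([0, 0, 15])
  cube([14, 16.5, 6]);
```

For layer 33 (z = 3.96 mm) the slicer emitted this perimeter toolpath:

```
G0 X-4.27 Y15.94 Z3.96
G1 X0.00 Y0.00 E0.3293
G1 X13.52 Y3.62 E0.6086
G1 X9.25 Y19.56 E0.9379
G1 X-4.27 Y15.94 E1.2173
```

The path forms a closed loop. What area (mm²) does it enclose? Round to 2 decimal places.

Apply the shoelace formula to the sequence of (X, Y) vertices; enclosed area = 230.97 mm².

230.97 mm²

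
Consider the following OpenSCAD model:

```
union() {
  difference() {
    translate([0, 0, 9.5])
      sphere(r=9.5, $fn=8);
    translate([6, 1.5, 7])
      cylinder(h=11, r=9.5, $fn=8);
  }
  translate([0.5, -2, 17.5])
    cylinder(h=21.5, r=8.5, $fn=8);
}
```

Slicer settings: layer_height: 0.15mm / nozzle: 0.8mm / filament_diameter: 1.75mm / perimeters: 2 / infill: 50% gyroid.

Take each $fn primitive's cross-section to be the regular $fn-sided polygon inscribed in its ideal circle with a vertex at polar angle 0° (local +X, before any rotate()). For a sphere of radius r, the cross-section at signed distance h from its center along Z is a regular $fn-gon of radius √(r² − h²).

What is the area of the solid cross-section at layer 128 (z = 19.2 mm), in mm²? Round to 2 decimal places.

204.35 mm²

At z = 19.2 mm: the sphere does not reach this height (|z−center|=9.700 > r=9.5); the cylinder at (6, 1.5) is absent (z outside [7, 18]); Taking the first minus the rest: the first operand is absent here, so nothing remains; the r=8.5 cylinder at (0.5, -2) gives a regular 8-gon of circumradius 8.5 (constant along its height) (area = (8/2)·8.500²·sin(360°/8) = 204.35 mm²); Taking the union: only the r=8.5 cylinder at (0.5, -2) is present, so the union is just that shape — area = 204.35 mm². Overall, the cross-section is a single solid region. Net area = 204.35 mm².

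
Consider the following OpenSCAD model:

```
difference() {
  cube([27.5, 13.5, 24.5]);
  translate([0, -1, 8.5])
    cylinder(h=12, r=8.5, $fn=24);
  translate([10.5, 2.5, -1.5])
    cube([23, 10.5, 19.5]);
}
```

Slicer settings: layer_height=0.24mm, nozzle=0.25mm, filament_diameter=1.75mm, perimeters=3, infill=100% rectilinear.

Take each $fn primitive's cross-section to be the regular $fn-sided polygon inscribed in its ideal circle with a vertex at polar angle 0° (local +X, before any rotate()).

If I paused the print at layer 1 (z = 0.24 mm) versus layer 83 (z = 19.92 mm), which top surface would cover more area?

Layer 1 (z = 0.24): the 27.5×13.5 cube contributes its full rectangle (area 371.25 mm²); the cylinder at (0, -1) does not reach this height (z outside [8.5, 20.5]); the 23×10.5 cube at (10.5, 2.5) contributes its full rectangle (area 241.50 mm²); Taking the first minus the rest: starting from the 27.5×13.5 cube (371.25 mm²), the 23×10.5 cube at (10.5, 2.5) partially overlaps it — only the 178.50 mm² overlap (of its 241.50 mm²) is removed, clipping the outline — area = 192.75 mm². So its area = 192.75 mm². Layer 83 (z = 19.92): the cube is present — its section is the full 27.5×13.5 rectangle (area 371.25 mm²); the r=8.5 cylinder at (0, -1) contributes a regular 24-gon of circumradius 8.5 (area = (24/2)·8.500²·sin(360°/24) = 224.40 mm²); the cube at (10.5, 2.5) does not reach this height (z outside [-1.5, 18]); Subtracting the remaining from the first: starting from the 27.5×13.5 cube (371.25 mm²), the r=8.5 cylinder at (0, -1) partially overlaps it — only the 47.66 mm² overlap (of its 224.40 mm²) is removed, clipping the outline — area = 323.59 mm². So its area = 323.59 mm². Layer 83 is larger (323.59 vs 192.75 mm²).

layer 83 (z = 19.92 mm)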